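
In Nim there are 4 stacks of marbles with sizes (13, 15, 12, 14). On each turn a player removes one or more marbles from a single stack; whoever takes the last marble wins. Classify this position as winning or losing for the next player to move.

Nim-sum: 13 ^ 15 ^ 12 ^ 14 = 0.
The nim-sum is 0, so this is a P-position: the player to move is in a losing position under optimal play.

Losing position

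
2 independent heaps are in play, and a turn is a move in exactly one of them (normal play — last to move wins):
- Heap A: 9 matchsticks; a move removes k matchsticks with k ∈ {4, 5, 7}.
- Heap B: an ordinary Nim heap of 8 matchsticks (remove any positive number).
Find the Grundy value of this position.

Build the Grundy sequence for heap A with g(k) = mex{g(k−s) : s ∈ {4, 5, 7}, s ≤ k}:
k:     0  1  2  3  4  5  6  7  8  9
g(k):  0  0  0  0  1  1  1  1  2  2
So g(9) = 2.
Heap B is a plain Nim heap of size 8, so its Grundy value is 8.
The value of a disjunctive sum is the nim-sum of the parts.
Combined value = 2 ⊕ 8 = 10.

10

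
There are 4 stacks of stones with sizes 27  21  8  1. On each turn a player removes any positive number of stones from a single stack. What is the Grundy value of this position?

7

Bitwise XOR of the heap sizes:
  11011  (27)
  10101  (21)
  01000  (8)
  00001  (1)
  -----
  00111  (7)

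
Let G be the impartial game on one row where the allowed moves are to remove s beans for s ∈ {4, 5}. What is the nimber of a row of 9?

0

Grundy values for subtraction set {4, 5}:
g(0) = mex{} = 0
g(1) = mex{} = 0
g(2) = mex{} = 0
g(3) = mex{} = 0
g(4) = mex{0} = 1
g(5) = mex{0} = 1
g(6) = mex{0} = 1
g(7) = mex{0} = 1
g(8) = mex{0,1} = 2
g(9) = mex{1} = 0
So g(9) = 0.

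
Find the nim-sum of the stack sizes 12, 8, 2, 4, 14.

12

Compute the nim-sum pairwise:
12 XOR 8 = 4
4 XOR 2 = 6
6 XOR 4 = 2
2 XOR 14 = 12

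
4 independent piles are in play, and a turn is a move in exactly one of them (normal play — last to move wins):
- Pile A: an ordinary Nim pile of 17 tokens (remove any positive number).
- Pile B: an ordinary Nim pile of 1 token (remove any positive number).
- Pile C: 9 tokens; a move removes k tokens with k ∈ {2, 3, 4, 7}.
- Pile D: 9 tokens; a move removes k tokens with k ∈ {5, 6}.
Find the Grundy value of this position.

Pile A is a plain Nim pile of size 17, so its Grundy value is 17.
Pile B is a plain Nim pile of size 1, so its Grundy value is 1.
Grundy values for pile C (subtraction set {2, 3, 4, 7}):
g(0) = mex{} = 0
g(1) = mex{} = 0
g(2) = mex{0} = 1
g(3) = mex{0} = 1
g(4) = mex{0,1} = 2
g(5) = mex{0,1} = 2
g(6) = mex{1,2} = 0
g(7) = mex{0,1,2} = 3
g(8) = mex{0,2} = 1
g(9) = mex{0,1,2,3} = 4
So g(9) = 4.
Build the Grundy sequence for pile D with g(k) = mex{g(k−s) : s ∈ {5, 6}, s ≤ k}:
k:     0  1  2  3  4  5  6  7  8  9
g(k):  0  0  0  0  0  1  1  1  1  1
So g(9) = 1.
By the Sprague-Grundy theorem, the Grundy value of a sum of independent games is the XOR of the component values.
Combined value = 17 XOR 1 XOR 4 XOR 1 = 21.

21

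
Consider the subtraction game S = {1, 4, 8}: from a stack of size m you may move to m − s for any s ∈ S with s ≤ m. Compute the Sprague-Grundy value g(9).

2

Build the Grundy sequence with g(k) = mex{g(k−s) : s ∈ {1, 4, 8}, s ≤ k}:
g(0) = mex{} = 0
g(1) = mex{0} = 1
g(2) = mex{1} = 0
g(3) = mex{0} = 1
g(4) = mex{0,1} = 2
g(5) = mex{1,2} = 0
g(6) = mex{0} = 1
g(7) = mex{1} = 0
g(8) = mex{0,2} = 1
g(9) = mex{0,1} = 2
So g(9) = 2.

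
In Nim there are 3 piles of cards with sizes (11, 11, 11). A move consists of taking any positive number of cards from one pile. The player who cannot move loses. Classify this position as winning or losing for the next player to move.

Winning position

In binary:
  1011  (11)
  1011  (11)
  1011  (11)
  ----
  1011  (11)
The nim-sum is 11 ≠ 0, so this is an N-position: the player to move can win.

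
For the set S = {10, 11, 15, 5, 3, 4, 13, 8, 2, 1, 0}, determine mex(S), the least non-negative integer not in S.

The values 0, 1, 2, 3, 4, 5 are all present; 6 is the first non-negative integer missing from the set.

6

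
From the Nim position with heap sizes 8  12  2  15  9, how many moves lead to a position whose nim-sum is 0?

0

Write each in binary and XOR column by column:
  1000  (8)
  1100  (12)
  0010  (2)
  1111  (15)
  1001  (9)
  ----
  0000  (0)
The nim-sum is already 0, so every move leaves a nonzero nim-sum — there are no winning moves.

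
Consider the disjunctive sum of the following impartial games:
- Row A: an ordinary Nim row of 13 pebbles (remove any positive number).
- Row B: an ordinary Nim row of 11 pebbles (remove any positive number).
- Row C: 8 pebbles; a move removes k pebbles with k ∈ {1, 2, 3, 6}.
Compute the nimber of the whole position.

Row A is a plain Nim row of size 13, so its Grundy value is 13.
Row B is a plain Nim row of size 11, so its Grundy value is 11.
Grundy values for row C (subtraction set {1, 2, 3, 6}):
k:     0  1  2  3  4  5  6  7  8
g(k):  0  1  2  3  0  1  2  3  0
So g(8) = 0.
By the Sprague-Grundy theorem, the Grundy value of a sum of independent games is the XOR of the component values.
Combined value = 13 XOR 11 XOR 0 = 6.

6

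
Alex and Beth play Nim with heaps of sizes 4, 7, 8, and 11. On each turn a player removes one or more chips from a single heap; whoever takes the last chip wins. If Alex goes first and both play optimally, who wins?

Beth wins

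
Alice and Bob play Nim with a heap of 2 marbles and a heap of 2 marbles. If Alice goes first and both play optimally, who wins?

Bob wins

Nim-sum: 2 XOR 2 = 0.
The nim-sum is 0, so this is a P-position: the player to move is in a losing position under optimal play; Alice is about to move from it and so loses — Bob wins.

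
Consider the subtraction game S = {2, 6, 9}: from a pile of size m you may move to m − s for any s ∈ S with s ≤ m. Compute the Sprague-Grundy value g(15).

0

Compute g(0), g(1), … for moves {2, 6, 9}:
k:     0  1  2  3  4  5  6  7  8  9 10 11 12 13 14 15
g(k):  0  0  1  1  0  0  1  1  0  2  1  3  0  2  1  0
So g(15) = 0.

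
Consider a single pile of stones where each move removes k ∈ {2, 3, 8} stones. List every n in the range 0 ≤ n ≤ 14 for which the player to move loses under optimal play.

Compute g(0), g(1), … for moves {2, 3, 8}:
g(0) = mex{} = 0
g(1) = mex{} = 0
g(2) = mex{0} = 1
g(3) = mex{0} = 1
g(4) = mex{0,1} = 2
g(5) = mex{1} = 0
g(6) = mex{1,2} = 0
g(7) = mex{0,2} = 1
g(8) = mex{0} = 1
g(9) = mex{0,1} = 2
g(10) = mex{1} = 0
g(11) = mex{1,2} = 0
g(12) = mex{0,2} = 1
g(13) = mex{0} = 1
g(14) = mex{0,1} = 2
The P-positions (g = 0) in 0..14 are 0, 1, 5, 6, 10, 11.

0, 1, 5, 6, 10, 11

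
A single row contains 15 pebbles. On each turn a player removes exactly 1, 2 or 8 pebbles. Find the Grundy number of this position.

Build the Grundy sequence with g(k) = mex{g(k−s) : s ∈ {1, 2, 8}, s ≤ k}:
k:     0  1  2  3  4  5  6  7  8  9 10 11 12 13 14 15
g(k):  0  1  2  0  1  2  0  1  2  0  1  2  0  1  2  0
So g(15) = 0.

0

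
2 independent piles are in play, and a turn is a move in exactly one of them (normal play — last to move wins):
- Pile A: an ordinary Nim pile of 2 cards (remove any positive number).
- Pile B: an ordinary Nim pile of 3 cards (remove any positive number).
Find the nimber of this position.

Pile A is a plain Nim pile of size 2, so its Grundy value is 2.
Pile B is a plain Nim pile of size 3, so its Grundy value is 3.
By the Sprague-Grundy theorem, the Grundy value of a sum of independent games is the XOR of the component values.
Combined value = 2 XOR 3 = 1.

1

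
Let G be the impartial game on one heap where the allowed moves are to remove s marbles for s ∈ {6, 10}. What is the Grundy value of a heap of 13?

Compute g(0), g(1), … for moves {6, 10}:
k:     0  1  2  3  4  5  6  7  8  9 10 11 12 13
g(k):  0  0  0  0  0  0  1  1  1  1  1  1  2  2
So g(13) = 2.

2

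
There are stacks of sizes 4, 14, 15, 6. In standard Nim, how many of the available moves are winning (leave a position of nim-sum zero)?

3

Write each in binary and XOR column by column:
  0100  (4)
  1110  (14)
  1111  (15)
  0110  (6)
  ----
  0011  (3)
The overall nim-sum is X = 3. A stack of size p has a winning move iff p XOR X < p (reduce it to p XOR X).
  4: 4 XOR 3 = 7 ≥ 4 — no move.
  14: 14 XOR 3 = 13 < 14 — winning move (to 13).
  15: 15 XOR 3 = 12 < 15 — winning move (to 12).
  6: 6 XOR 3 = 5 < 6 — winning move (to 5).
That gives 3 winning moves.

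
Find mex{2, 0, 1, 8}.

3

The values 0, 1, 2 are all present; 3 is the first non-negative integer missing from the set.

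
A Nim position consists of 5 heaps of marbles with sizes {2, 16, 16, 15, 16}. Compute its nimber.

Bitwise XOR of the heap sizes:
  00010  (2)
  10000  (16)
  10000  (16)
  01111  (15)
  10000  (16)
  -----
  11101  (29)

29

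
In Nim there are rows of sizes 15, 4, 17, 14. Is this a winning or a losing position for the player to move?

Bitwise XOR of the heap sizes:
  01111  (15)
  00100  (4)
  10001  (17)
  01110  (14)
  -----
  10100  (20)
The nim-sum is 20 ≠ 0, so this is an N-position: the player to move can win.

Winning position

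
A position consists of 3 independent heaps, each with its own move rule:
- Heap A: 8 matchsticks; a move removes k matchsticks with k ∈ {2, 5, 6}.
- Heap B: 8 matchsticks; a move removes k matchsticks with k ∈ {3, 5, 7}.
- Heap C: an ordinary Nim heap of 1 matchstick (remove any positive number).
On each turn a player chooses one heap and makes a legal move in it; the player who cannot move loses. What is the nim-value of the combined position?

For heap A, compute g(0), g(1), … with moves {2, 5, 6}:
g(0) = mex{} = 0
g(1) = mex{} = 0
g(2) = mex{0} = 1
g(3) = mex{0} = 1
g(4) = mex{1} = 0
g(5) = mex{0,1} = 2
g(6) = mex{0} = 1
g(7) = mex{0,1,2} = 3
g(8) = mex{1} = 0
So g(8) = 0.
For heap B, compute g(0), g(1), … with moves {3, 5, 7}:
g(0) = mex{} = 0
g(1) = mex{} = 0
g(2) = mex{} = 0
g(3) = mex{0} = 1
g(4) = mex{0} = 1
g(5) = mex{0} = 1
g(6) = mex{0,1} = 2
g(7) = mex{0,1} = 2
g(8) = mex{0,1} = 2
So g(8) = 2.
Heap C is a plain Nim heap of size 1, so its Grundy value is 1.
By the Sprague-Grundy theorem, the Grundy value of a sum of independent games is the XOR of the component values.
Combined value = 0 XOR 2 XOR 1 = 3.

3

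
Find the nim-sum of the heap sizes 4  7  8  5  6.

8

Compute the nim-sum pairwise:
4 XOR 7 = 3
3 XOR 8 = 11
11 XOR 5 = 14
14 XOR 6 = 8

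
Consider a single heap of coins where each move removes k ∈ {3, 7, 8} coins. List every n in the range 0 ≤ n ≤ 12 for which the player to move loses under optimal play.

0, 1, 2, 6, 11, 12

Grundy values for subtraction set {3, 7, 8}:
k:     0  1  2  3  4  5  6  7  8  9 10 11 12
g(k):  0  0  0  1  1  1  0  2  2  1  3  0  0
The P-positions (g = 0) in 0..12 are 0, 1, 2, 6, 11, 12.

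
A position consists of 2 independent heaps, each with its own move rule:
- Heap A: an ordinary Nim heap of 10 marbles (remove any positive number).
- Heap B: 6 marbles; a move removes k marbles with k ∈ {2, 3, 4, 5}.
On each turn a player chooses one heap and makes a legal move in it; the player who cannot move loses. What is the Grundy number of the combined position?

9

Heap A is a plain Nim heap of size 10, so its Grundy value is 10.
Grundy values for heap B (subtraction set {2, 3, 4, 5}):
g(0) = mex{} = 0
g(1) = mex{} = 0
g(2) = mex{0} = 1
g(3) = mex{0} = 1
g(4) = mex{0,1} = 2
g(5) = mex{0,1} = 2
g(6) = mex{0,1,2} = 3
So g(6) = 3.
The value of a disjunctive sum is the nim-sum of the parts.
Combined value = 10 XOR 3 = 9.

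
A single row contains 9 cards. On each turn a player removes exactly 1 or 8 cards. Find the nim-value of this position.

0

Build the Grundy sequence with g(k) = mex{g(k−s) : s ∈ {1, 8}, s ≤ k}:
g(0) = mex{} = 0
g(1) = mex{0} = 1
g(2) = mex{1} = 0
g(3) = mex{0} = 1
g(4) = mex{1} = 0
g(5) = mex{0} = 1
g(6) = mex{1} = 0
g(7) = mex{0} = 1
g(8) = mex{0,1} = 2
g(9) = mex{1,2} = 0
So g(9) = 0.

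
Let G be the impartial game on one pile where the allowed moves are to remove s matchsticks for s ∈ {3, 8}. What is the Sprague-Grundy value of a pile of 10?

1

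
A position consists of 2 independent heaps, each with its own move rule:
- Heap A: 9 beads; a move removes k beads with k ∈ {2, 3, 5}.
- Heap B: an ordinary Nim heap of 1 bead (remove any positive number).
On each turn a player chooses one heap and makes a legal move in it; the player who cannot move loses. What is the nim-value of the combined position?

0

For heap A, compute g(0), g(1), … with moves {2, 3, 5}:
k:     0  1  2  3  4  5  6  7  8  9
g(k):  0  0  1  1  2  2  3  0  0  1
So g(9) = 1.
Heap B is a plain Nim heap of size 1, so its Grundy value is 1.
By the Sprague-Grundy theorem, the Grundy value of a sum of independent games is the XOR of the component values.
Combined value = 1 ⊕ 1 = 0.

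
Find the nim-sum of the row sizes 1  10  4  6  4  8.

Compute the nim-sum pairwise:
1 ⊕ 10 = 11
11 ⊕ 4 = 15
15 ⊕ 6 = 9
9 ⊕ 4 = 13
13 ⊕ 8 = 5

5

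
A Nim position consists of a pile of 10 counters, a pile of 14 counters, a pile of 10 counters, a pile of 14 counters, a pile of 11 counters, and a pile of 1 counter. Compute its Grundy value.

Compute the nim-sum pairwise:
10 ^ 14 = 4
4 ^ 10 = 14
14 ^ 14 = 0
0 ^ 11 = 11
11 ^ 1 = 10

10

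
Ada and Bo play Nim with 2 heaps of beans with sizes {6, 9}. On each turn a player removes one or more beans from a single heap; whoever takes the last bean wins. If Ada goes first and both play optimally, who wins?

Ada wins

In binary:
  0110  (6)
  1001  (9)
  ----
  1111  (15)
The nim-sum is 15 ≠ 0, so this is an N-position: the player to move can win; Ada has a winning move.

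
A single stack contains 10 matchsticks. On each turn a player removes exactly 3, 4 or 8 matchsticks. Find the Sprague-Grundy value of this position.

1

Build the Grundy sequence with g(k) = mex{g(k−s) : s ∈ {3, 4, 8}, s ≤ k}:
k:     0  1  2  3  4  5  6  7  8  9 10
g(k):  0  0  0  1  1  1  2  0  2  3  1
So g(10) = 1.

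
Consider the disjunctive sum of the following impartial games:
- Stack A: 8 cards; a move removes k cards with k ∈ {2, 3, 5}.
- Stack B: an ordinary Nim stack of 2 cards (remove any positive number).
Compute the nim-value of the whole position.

2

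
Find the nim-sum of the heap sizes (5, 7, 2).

Bitwise XOR of the heap sizes:
  101  (5)
  111  (7)
  010  (2)
  ---
  000  (0)

0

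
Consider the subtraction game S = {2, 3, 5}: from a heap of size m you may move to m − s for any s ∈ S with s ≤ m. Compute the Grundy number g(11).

2

Compute g(0), g(1), … for moves {2, 3, 5}:
g(0) = mex{} = 0
g(1) = mex{} = 0
g(2) = mex{0} = 1
g(3) = mex{0} = 1
g(4) = mex{0,1} = 2
g(5) = mex{0,1} = 2
g(6) = mex{0,1,2} = 3
g(7) = mex{1,2} = 0
g(8) = mex{1,2,3} = 0
g(9) = mex{0,2,3} = 1
g(10) = mex{0,2} = 1
g(11) = mex{0,1,3} = 2
So g(11) = 2.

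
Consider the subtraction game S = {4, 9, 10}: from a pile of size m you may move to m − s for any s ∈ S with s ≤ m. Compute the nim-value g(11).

Compute g(0), g(1), … for moves {4, 9, 10}:
k:     0  1  2  3  4  5  6  7  8  9 10 11
g(k):  0  0  0  0  1  1  1  1  0  2  2  2
So g(11) = 2.

2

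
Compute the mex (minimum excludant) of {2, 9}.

0

0 is not in the set, so the mex is 0.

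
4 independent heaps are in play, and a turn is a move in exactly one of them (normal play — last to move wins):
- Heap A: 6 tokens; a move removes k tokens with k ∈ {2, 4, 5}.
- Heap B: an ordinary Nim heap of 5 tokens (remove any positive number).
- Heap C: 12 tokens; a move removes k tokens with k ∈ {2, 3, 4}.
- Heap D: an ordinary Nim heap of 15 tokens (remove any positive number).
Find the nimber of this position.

9

Grundy values for heap A (subtraction set {2, 4, 5}):
k:     0  1  2  3  4  5  6
g(k):  0  0  1  1  2  2  3
So g(6) = 3.
Heap B is a plain Nim heap of size 5, so its Grundy value is 5.
Build the Grundy sequence for heap C with g(k) = mex{g(k−s) : s ∈ {2, 3, 4}, s ≤ k}:
g(0) = mex{} = 0
g(1) = mex{} = 0
g(2) = mex{0} = 1
g(3) = mex{0} = 1
g(4) = mex{0,1} = 2
g(5) = mex{0,1} = 2
g(6) = mex{1,2} = 0
g(7) = mex{1,2} = 0
g(8) = mex{0,2} = 1
g(9) = mex{0,2} = 1
g(10) = mex{0,1} = 2
g(11) = mex{0,1} = 2
g(12) = mex{1,2} = 0
So g(12) = 0.
Heap D is a plain Nim heap of size 15, so its Grundy value is 15.
By the Sprague-Grundy theorem, the Grundy value of a sum of independent games is the XOR of the component values.
Combined value = 3 ⊕ 5 ⊕ 0 ⊕ 15 = 9.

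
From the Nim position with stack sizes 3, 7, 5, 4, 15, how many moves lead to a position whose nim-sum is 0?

1

Nim-sum: 3 ^ 7 ^ 5 ^ 4 ^ 15 = 10.
The overall nim-sum is X = 10. A stack of size p has a winning move iff p XOR X < p (reduce it to p XOR X).
  3: 3 XOR 10 = 9 ≥ 3 — no move.
  7: 7 XOR 10 = 13 ≥ 7 — no move.
  5: 5 XOR 10 = 15 ≥ 5 — no move.
  4: 4 XOR 10 = 14 ≥ 4 — no move.
  15: 15 XOR 10 = 5 < 15 — winning move (to 5).
That gives 1 winning move.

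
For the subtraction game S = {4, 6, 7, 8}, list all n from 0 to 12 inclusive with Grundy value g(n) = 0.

0, 1, 2, 3, 12

Build the Grundy sequence with g(k) = mex{g(k−s) : s ∈ {4, 6, 7, 8}, s ≤ k}:
g(0) = mex{} = 0
g(1) = mex{} = 0
g(2) = mex{} = 0
g(3) = mex{} = 0
g(4) = mex{0} = 1
g(5) = mex{0} = 1
g(6) = mex{0} = 1
g(7) = mex{0} = 1
g(8) = mex{0,1} = 2
g(9) = mex{0,1} = 2
g(10) = mex{0,1} = 2
g(11) = mex{0,1} = 2
g(12) = mex{1,2} = 0
The P-positions (g = 0) in 0..12 are 0, 1, 2, 3, 12.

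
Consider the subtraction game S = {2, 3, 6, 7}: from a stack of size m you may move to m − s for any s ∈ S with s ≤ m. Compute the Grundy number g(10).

Build the Grundy sequence with g(k) = mex{g(k−s) : s ∈ {2, 3, 6, 7}, s ≤ k}:
g(0) = mex{} = 0
g(1) = mex{} = 0
g(2) = mex{0} = 1
g(3) = mex{0} = 1
g(4) = mex{0,1} = 2
g(5) = mex{1} = 0
g(6) = mex{0,1,2} = 3
g(7) = mex{0,2} = 1
g(8) = mex{0,1,3} = 2
g(9) = mex{1,3} = 0
g(10) = mex{1,2} = 0
So g(10) = 0.

0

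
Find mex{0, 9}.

1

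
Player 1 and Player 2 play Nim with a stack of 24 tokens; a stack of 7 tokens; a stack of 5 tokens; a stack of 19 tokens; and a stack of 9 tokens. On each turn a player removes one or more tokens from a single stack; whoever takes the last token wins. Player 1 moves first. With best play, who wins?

Player 2 wins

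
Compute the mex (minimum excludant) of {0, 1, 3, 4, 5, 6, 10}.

2

The values 0, 1 are all present; 2 is the first non-negative integer missing from the set.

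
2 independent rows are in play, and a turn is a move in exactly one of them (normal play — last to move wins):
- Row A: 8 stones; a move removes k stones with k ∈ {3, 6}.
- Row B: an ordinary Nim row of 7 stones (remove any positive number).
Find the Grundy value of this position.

5

For row A, compute g(0), g(1), … with moves {3, 6}:
k:     0  1  2  3  4  5  6  7  8
g(k):  0  0  0  1  1  1  2  2  2
So g(8) = 2.
Row B is a plain Nim row of size 7, so its Grundy value is 7.
By the Sprague-Grundy theorem, the Grundy value of a sum of independent games is the XOR of the component values.
Combined value = 2 XOR 7 = 5.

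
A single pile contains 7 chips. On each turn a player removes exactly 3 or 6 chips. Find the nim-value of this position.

2

Build the Grundy sequence with g(k) = mex{g(k−s) : s ∈ {3, 6}, s ≤ k}:
k:     0  1  2  3  4  5  6  7
g(k):  0  0  0  1  1  1  2  2
So g(7) = 2.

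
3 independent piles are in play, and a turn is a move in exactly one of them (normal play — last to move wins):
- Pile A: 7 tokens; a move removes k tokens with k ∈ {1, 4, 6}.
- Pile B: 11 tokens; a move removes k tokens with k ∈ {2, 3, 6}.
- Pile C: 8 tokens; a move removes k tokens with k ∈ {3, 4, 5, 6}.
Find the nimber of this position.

3

Build the Grundy sequence for pile A with g(k) = mex{g(k−s) : s ∈ {1, 4, 6}, s ≤ k}:
k:     0  1  2  3  4  5  6  7
g(k):  0  1  0  1  2  0  1  0
So g(7) = 0.
For pile B, compute g(0), g(1), … with moves {2, 3, 6}:
g(0) = mex{} = 0
g(1) = mex{} = 0
g(2) = mex{0} = 1
g(3) = mex{0} = 1
g(4) = mex{0,1} = 2
g(5) = mex{1} = 0
g(6) = mex{0,1,2} = 3
g(7) = mex{0,2} = 1
g(8) = mex{0,1,3} = 2
g(9) = mex{1,3} = 0
g(10) = mex{1,2} = 0
g(11) = mex{0,2} = 1
So g(11) = 1.
Grundy values for pile C (subtraction set {3, 4, 5, 6}):
g(0) = mex{} = 0
g(1) = mex{} = 0
g(2) = mex{} = 0
g(3) = mex{0} = 1
g(4) = mex{0} = 1
g(5) = mex{0} = 1
g(6) = mex{0,1} = 2
g(7) = mex{0,1} = 2
g(8) = mex{0,1} = 2
So g(8) = 2.
The value of a disjunctive sum is the nim-sum of the parts.
Combined value = 0 XOR 1 XOR 2 = 3.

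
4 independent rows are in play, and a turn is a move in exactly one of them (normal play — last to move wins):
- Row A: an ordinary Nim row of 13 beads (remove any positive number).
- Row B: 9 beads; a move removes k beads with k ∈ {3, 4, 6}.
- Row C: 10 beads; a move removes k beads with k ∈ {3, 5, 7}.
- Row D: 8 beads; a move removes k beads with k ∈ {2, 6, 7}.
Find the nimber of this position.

Row A is a plain Nim row of size 13, so its Grundy value is 13.
For row B, compute g(0), g(1), … with moves {3, 4, 6}:
g(0) = mex{} = 0
g(1) = mex{} = 0
g(2) = mex{} = 0
g(3) = mex{0} = 1
g(4) = mex{0} = 1
g(5) = mex{0} = 1
g(6) = mex{0,1} = 2
g(7) = mex{0,1} = 2
g(8) = mex{0,1} = 2
g(9) = mex{1,2} = 0
So g(9) = 0.
For row C, compute g(0), g(1), … with moves {3, 5, 7}:
g(0) = mex{} = 0
g(1) = mex{} = 0
g(2) = mex{} = 0
g(3) = mex{0} = 1
g(4) = mex{0} = 1
g(5) = mex{0} = 1
g(6) = mex{0,1} = 2
g(7) = mex{0,1} = 2
g(8) = mex{0,1} = 2
g(9) = mex{0,1,2} = 3
g(10) = mex{1,2} = 0
So g(10) = 0.
For row D, compute g(0), g(1), … with moves {2, 6, 7}:
k:     0  1  2  3  4  5  6  7  8
g(k):  0  0  1  1  0  0  1  1  2
So g(8) = 2.
By the Sprague-Grundy theorem, the Grundy value of a sum of independent games is the XOR of the component values.
Combined value = 13 ⊕ 0 ⊕ 0 ⊕ 2 = 15.

15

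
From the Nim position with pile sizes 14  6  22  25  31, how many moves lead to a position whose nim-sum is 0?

Nim-sum: 14 XOR 6 XOR 22 XOR 25 XOR 31 = 24.
The overall nim-sum is X = 24. A pile of size p has a winning move iff p XOR X < p (reduce it to p XOR X).
  14: 14 XOR 24 = 22 ≥ 14 — no move.
  6: 6 XOR 24 = 30 ≥ 6 — no move.
  22: 22 XOR 24 = 14 < 22 — winning move (to 14).
  25: 25 XOR 24 = 1 < 25 — winning move (to 1).
  31: 31 XOR 24 = 7 < 31 — winning move (to 7).
That gives 3 winning moves.

3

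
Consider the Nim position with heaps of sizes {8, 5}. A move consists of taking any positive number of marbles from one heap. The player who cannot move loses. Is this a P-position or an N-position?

Nim-sum: 8 ^ 5 = 13.
The nim-sum is 13 ≠ 0, so this is an N-position: the player to move can win.

N-position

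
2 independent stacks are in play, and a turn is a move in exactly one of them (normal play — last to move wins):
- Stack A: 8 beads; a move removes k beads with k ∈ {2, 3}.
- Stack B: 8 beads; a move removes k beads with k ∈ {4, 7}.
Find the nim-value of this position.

Build the Grundy sequence for stack A with g(k) = mex{g(k−s) : s ∈ {2, 3}, s ≤ k}:
k:     0  1  2  3  4  5  6  7  8
g(k):  0  0  1  1  2  0  0  1  1
So g(8) = 1.
For stack B, compute g(0), g(1), … with moves {4, 7}:
g(0) = mex{} = 0
g(1) = mex{} = 0
g(2) = mex{} = 0
g(3) = mex{} = 0
g(4) = mex{0} = 1
g(5) = mex{0} = 1
g(6) = mex{0} = 1
g(7) = mex{0} = 1
g(8) = mex{0,1} = 2
So g(8) = 2.
The value of a disjunctive sum is the nim-sum of the parts.
Combined value = 1 ⊕ 2 = 3.

3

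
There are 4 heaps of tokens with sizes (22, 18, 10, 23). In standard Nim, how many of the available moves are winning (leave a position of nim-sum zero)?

3

Compute the nim-sum pairwise:
22 ^ 18 = 4
4 ^ 10 = 14
14 ^ 23 = 25
The overall nim-sum is X = 25. A heap of size p has a winning move iff p XOR X < p (reduce it to p XOR X).
  22: 22 XOR 25 = 15 < 22 — winning move (to 15).
  18: 18 XOR 25 = 11 < 18 — winning move (to 11).
  10: 10 XOR 25 = 19 ≥ 10 — no move.
  23: 23 XOR 25 = 14 < 23 — winning move (to 14).
That gives 3 winning moves.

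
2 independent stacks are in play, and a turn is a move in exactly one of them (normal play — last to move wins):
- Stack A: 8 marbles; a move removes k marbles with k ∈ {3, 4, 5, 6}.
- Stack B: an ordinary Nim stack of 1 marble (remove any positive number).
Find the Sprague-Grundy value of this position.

3

For stack A, compute g(0), g(1), … with moves {3, 4, 5, 6}:
g(0) = mex{} = 0
g(1) = mex{} = 0
g(2) = mex{} = 0
g(3) = mex{0} = 1
g(4) = mex{0} = 1
g(5) = mex{0} = 1
g(6) = mex{0,1} = 2
g(7) = mex{0,1} = 2
g(8) = mex{0,1} = 2
So g(8) = 2.
Stack B is a plain Nim stack of size 1, so its Grundy value is 1.
By the Sprague-Grundy theorem, the Grundy value of a sum of independent games is the XOR of the component values.
Combined value = 2 XOR 1 = 3.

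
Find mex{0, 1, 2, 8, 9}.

3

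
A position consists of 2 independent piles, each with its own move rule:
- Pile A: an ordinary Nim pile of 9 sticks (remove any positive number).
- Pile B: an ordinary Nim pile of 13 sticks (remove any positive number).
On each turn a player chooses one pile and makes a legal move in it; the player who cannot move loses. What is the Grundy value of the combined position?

Pile A is a plain Nim pile of size 9, so its Grundy value is 9.
Pile B is a plain Nim pile of size 13, so its Grundy value is 13.
By the Sprague-Grundy theorem, the Grundy value of a sum of independent games is the XOR of the component values.
Combined value = 9 ⊕ 13 = 4.

4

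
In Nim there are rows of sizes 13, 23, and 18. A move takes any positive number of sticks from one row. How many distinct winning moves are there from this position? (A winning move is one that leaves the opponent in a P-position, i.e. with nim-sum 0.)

1

Bitwise XOR of the heap sizes:
  01101  (13)
  10111  (23)
  10010  (18)
  -----
  01000  (8)
The overall nim-sum is X = 8. A row of size p has a winning move iff p XOR X < p (reduce it to p XOR X).
  13: 13 XOR 8 = 5 < 13 — winning move (to 5).
  23: 23 XOR 8 = 31 ≥ 23 — no move.
  18: 18 XOR 8 = 26 ≥ 18 — no move.
That gives 1 winning move.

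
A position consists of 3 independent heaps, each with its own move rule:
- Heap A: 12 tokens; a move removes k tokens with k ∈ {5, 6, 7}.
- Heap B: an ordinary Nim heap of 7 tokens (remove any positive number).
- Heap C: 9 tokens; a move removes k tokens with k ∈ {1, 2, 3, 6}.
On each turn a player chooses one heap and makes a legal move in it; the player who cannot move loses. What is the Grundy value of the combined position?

6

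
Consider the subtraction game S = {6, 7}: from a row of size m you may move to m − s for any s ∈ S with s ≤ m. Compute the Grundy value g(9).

1

Compute g(0), g(1), … for moves {6, 7}:
g(0) = mex{} = 0
g(1) = mex{} = 0
g(2) = mex{} = 0
g(3) = mex{} = 0
g(4) = mex{} = 0
g(5) = mex{} = 0
g(6) = mex{0} = 1
g(7) = mex{0} = 1
g(8) = mex{0} = 1
g(9) = mex{0} = 1
So g(9) = 1.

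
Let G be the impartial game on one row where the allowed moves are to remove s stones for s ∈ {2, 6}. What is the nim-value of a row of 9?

0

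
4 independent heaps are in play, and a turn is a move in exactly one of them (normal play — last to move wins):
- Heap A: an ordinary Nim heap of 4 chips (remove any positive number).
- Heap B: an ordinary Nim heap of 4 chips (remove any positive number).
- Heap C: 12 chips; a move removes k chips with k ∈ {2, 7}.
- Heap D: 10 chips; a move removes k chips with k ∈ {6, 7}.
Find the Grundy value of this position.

Heap A is a plain Nim heap of size 4, so its Grundy value is 4.
Heap B is a plain Nim heap of size 4, so its Grundy value is 4.
Build the Grundy sequence for heap C with g(k) = mex{g(k−s) : s ∈ {2, 7}, s ≤ k}:
g(0) = mex{} = 0
g(1) = mex{} = 0
g(2) = mex{0} = 1
g(3) = mex{0} = 1
g(4) = mex{1} = 0
g(5) = mex{1} = 0
g(6) = mex{0} = 1
g(7) = mex{0} = 1
g(8) = mex{0,1} = 2
g(9) = mex{1} = 0
g(10) = mex{1,2} = 0
g(11) = mex{0} = 1
g(12) = mex{0} = 1
So g(12) = 1.
Build the Grundy sequence for heap D with g(k) = mex{g(k−s) : s ∈ {6, 7}, s ≤ k}:
k:     0  1  2  3  4  5  6  7  8  9 10
g(k):  0  0  0  0  0  0  1  1  1  1  1
So g(10) = 1.
By the Sprague-Grundy theorem, the Grundy value of a sum of independent games is the XOR of the component values.
Combined value = 4 ⊕ 4 ⊕ 1 ⊕ 1 = 0.

0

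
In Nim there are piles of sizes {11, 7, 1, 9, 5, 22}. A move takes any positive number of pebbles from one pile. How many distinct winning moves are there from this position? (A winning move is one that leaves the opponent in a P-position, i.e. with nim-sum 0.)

1

Nim-sum: 11 XOR 7 XOR 1 XOR 9 XOR 5 XOR 22 = 23.
The overall nim-sum is X = 23. A pile of size p has a winning move iff p XOR X < p (reduce it to p XOR X).
  11: 11 XOR 23 = 28 ≥ 11 — no move.
  7: 7 XOR 23 = 16 ≥ 7 — no move.
  1: 1 XOR 23 = 22 ≥ 1 — no move.
  9: 9 XOR 23 = 30 ≥ 9 — no move.
  5: 5 XOR 23 = 18 ≥ 5 — no move.
  22: 22 XOR 23 = 1 < 22 — winning move (to 1).
That gives 1 winning move.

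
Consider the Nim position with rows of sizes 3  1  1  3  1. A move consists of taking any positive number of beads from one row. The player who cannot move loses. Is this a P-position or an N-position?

N-position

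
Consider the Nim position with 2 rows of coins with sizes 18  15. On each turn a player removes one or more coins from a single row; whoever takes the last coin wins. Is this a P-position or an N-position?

N-position

Compute the nim-sum pairwise:
18 XOR 15 = 29
The nim-sum is 29 ≠ 0, so this is an N-position: the player to move can win.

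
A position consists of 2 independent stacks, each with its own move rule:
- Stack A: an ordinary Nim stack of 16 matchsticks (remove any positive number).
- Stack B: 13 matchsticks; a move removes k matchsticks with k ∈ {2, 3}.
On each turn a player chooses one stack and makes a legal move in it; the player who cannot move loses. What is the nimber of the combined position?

Stack A is a plain Nim stack of size 16, so its Grundy value is 16.
For stack B, compute g(0), g(1), … with moves {2, 3}:
k:     0  1  2  3  4  5  6  7  8  9 10 11 12 13
g(k):  0  0  1  1  2  0  0  1  1  2  0  0  1  1
So g(13) = 1.
By the Sprague-Grundy theorem, the Grundy value of a sum of independent games is the XOR of the component values.
Combined value = 16 ⊕ 1 = 17.

17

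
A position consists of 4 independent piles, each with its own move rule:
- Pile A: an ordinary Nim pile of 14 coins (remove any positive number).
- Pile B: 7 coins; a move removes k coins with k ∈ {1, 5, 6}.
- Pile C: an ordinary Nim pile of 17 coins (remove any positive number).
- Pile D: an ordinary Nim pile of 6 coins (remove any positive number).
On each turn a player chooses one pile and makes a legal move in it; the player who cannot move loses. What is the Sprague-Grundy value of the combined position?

26

Pile A is a plain Nim pile of size 14, so its Grundy value is 14.
Grundy values for pile B (subtraction set {1, 5, 6}):
k:     0  1  2  3  4  5  6  7
g(k):  0  1  0  1  0  1  2  3
So g(7) = 3.
Pile C is a plain Nim pile of size 17, so its Grundy value is 17.
Pile D is a plain Nim pile of size 6, so its Grundy value is 6.
By the Sprague-Grundy theorem, the Grundy value of a sum of independent games is the XOR of the component values.
Combined value = 14 ⊕ 3 ⊕ 17 ⊕ 6 = 26.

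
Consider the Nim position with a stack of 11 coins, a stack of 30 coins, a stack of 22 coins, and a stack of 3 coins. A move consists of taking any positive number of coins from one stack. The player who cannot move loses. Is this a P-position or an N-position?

P-position

In binary:
  01011  (11)
  11110  (30)
  10110  (22)
  00011  (3)
  -----
  00000  (0)
The nim-sum is 0, so this is a P-position: the player to move is in a losing position under optimal play.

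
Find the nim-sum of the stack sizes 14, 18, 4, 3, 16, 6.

13

Write each in binary and XOR column by column:
  01110  (14)
  10010  (18)
  00100  (4)
  00011  (3)
  10000  (16)
  00110  (6)
  -----
  01101  (13)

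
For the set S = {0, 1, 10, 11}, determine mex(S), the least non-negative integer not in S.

The values 0, 1 are all present; 2 is the first non-negative integer missing from the set.

2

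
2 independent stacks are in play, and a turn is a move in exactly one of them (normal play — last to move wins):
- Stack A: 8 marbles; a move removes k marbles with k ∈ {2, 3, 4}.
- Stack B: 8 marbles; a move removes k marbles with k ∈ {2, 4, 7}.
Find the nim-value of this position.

0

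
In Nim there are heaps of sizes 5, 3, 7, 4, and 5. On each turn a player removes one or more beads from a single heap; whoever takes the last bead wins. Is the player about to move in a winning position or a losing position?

Losing position

Compute the nim-sum pairwise:
5 ⊕ 3 = 6
6 ⊕ 7 = 1
1 ⊕ 4 = 5
5 ⊕ 5 = 0
The nim-sum is 0, so this is a P-position: the player to move is in a losing position under optimal play.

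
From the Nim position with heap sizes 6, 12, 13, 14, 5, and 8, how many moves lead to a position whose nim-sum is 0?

5

Nim-sum: 6 ⊕ 12 ⊕ 13 ⊕ 14 ⊕ 5 ⊕ 8 = 4.
The overall nim-sum is X = 4. A heap of size p has a winning move iff p XOR X < p (reduce it to p XOR X).
  6: 6 XOR 4 = 2 < 6 — winning move (to 2).
  12: 12 XOR 4 = 8 < 12 — winning move (to 8).
  13: 13 XOR 4 = 9 < 13 — winning move (to 9).
  14: 14 XOR 4 = 10 < 14 — winning move (to 10).
  5: 5 XOR 4 = 1 < 5 — winning move (to 1).
  8: 8 XOR 4 = 12 ≥ 8 — no move.
That gives 5 winning moves.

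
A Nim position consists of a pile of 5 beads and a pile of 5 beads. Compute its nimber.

0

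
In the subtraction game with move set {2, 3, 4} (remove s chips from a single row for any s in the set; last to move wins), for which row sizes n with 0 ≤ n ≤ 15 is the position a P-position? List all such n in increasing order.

0, 1, 6, 7, 12, 13

Build the Grundy sequence with g(k) = mex{g(k−s) : s ∈ {2, 3, 4}, s ≤ k}:
k:     0  1  2  3  4  5  6  7  8  9 10 11 12 13 14 15
g(k):  0  0  1  1  2  2  0  0  1  1  2  2  0  0  1  1
The P-positions (g = 0) in 0..15 are 0, 1, 6, 7, 12, 13.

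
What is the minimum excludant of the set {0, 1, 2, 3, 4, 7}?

5

The values 0, 1, 2, 3, 4 are all present; 5 is the first non-negative integer missing from the set.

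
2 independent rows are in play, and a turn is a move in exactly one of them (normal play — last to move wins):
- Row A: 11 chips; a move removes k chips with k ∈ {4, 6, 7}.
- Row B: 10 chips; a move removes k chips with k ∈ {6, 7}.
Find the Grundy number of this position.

1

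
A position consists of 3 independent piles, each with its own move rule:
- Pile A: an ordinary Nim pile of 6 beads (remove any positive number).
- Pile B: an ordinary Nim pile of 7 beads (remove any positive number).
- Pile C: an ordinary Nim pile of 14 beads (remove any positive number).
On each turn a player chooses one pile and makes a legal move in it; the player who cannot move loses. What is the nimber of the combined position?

15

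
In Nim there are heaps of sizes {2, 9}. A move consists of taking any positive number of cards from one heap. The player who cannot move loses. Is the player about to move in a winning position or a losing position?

Nim-sum: 2 ⊕ 9 = 11.
The nim-sum is 11 ≠ 0, so this is an N-position: the player to move can win.

Winning position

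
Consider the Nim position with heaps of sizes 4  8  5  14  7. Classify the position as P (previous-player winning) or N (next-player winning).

P-position

Nim-sum: 4 ^ 8 ^ 5 ^ 14 ^ 7 = 0.
The nim-sum is 0, so this is a P-position: the player to move is in a losing position under optimal play.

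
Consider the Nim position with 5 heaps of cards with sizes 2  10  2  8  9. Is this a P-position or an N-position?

N-position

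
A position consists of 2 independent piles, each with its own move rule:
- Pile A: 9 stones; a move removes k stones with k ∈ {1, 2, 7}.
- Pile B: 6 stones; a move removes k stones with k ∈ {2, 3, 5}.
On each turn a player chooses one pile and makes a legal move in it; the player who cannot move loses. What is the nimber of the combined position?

For pile A, compute g(0), g(1), … with moves {1, 2, 7}:
k:     0  1  2  3  4  5  6  7  8  9
g(k):  0  1  2  0  1  2  0  1  2  0
So g(9) = 0.
Build the Grundy sequence for pile B with g(k) = mex{g(k−s) : s ∈ {2, 3, 5}, s ≤ k}:
g(0) = mex{} = 0
g(1) = mex{} = 0
g(2) = mex{0} = 1
g(3) = mex{0} = 1
g(4) = mex{0,1} = 2
g(5) = mex{0,1} = 2
g(6) = mex{0,1,2} = 3
So g(6) = 3.
By the Sprague-Grundy theorem, the Grundy value of a sum of independent games is the XOR of the component values.
Combined value = 0 XOR 3 = 3.

3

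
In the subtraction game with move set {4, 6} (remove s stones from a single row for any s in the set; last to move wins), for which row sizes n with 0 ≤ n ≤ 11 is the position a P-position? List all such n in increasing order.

Grundy values for subtraction set {4, 6}:
g(0) = mex{} = 0
g(1) = mex{} = 0
g(2) = mex{} = 0
g(3) = mex{} = 0
g(4) = mex{0} = 1
g(5) = mex{0} = 1
g(6) = mex{0} = 1
g(7) = mex{0} = 1
g(8) = mex{0,1} = 2
g(9) = mex{0,1} = 2
g(10) = mex{1} = 0
g(11) = mex{1} = 0
The P-positions (g = 0) in 0..11 are 0, 1, 2, 3, 10, 11.

0, 1, 2, 3, 10, 11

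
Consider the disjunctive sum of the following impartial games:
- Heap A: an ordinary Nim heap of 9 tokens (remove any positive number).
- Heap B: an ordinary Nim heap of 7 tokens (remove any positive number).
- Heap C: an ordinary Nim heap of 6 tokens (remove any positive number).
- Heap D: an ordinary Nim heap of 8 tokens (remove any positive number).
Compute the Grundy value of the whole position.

Heap A is a plain Nim heap of size 9, so its Grundy value is 9.
Heap B is a plain Nim heap of size 7, so its Grundy value is 7.
Heap C is a plain Nim heap of size 6, so its Grundy value is 6.
Heap D is a plain Nim heap of size 8, so its Grundy value is 8.
By the Sprague-Grundy theorem, the Grundy value of a sum of independent games is the XOR of the component values.
Combined value = 9 XOR 7 XOR 6 XOR 8 = 0.

0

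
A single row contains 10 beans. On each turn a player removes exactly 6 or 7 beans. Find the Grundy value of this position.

Build the Grundy sequence with g(k) = mex{g(k−s) : s ∈ {6, 7}, s ≤ k}:
g(0) = mex{} = 0
g(1) = mex{} = 0
g(2) = mex{} = 0
g(3) = mex{} = 0
g(4) = mex{} = 0
g(5) = mex{} = 0
g(6) = mex{0} = 1
g(7) = mex{0} = 1
g(8) = mex{0} = 1
g(9) = mex{0} = 1
g(10) = mex{0} = 1
So g(10) = 1.

1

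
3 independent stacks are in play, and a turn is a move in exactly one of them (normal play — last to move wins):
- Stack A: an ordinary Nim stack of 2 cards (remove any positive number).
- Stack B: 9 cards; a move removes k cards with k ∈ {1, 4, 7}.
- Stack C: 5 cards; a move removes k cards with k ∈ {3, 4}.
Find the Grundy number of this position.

Stack A is a plain Nim stack of size 2, so its Grundy value is 2.
For stack B, compute g(0), g(1), … with moves {1, 4, 7}:
k:     0  1  2  3  4  5  6  7  8  9
g(k):  0  1  0  1  2  0  1  2  0  1
So g(9) = 1.
Grundy values for stack C (subtraction set {3, 4}):
k:     0  1  2  3  4  5
g(k):  0  0  0  1  1  1
So g(5) = 1.
By the Sprague-Grundy theorem, the Grundy value of a sum of independent games is the XOR of the component values.
Combined value = 2 XOR 1 XOR 1 = 2.

2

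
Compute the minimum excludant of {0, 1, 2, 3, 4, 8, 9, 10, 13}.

5

The values 0, 1, 2, 3, 4 are all present; 5 is the first non-negative integer missing from the set.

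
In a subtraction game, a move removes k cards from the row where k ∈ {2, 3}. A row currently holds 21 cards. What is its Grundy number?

0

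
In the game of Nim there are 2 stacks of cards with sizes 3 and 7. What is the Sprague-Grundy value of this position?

Compute the nim-sum pairwise:
3 XOR 7 = 4

4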